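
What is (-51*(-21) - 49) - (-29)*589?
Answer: 18103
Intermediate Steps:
(-51*(-21) - 49) - (-29)*589 = (1071 - 49) - 1*(-17081) = 1022 + 17081 = 18103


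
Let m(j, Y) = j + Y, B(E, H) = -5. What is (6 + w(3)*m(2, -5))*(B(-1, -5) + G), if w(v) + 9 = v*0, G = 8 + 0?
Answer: 99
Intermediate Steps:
m(j, Y) = Y + j
G = 8
w(v) = -9 (w(v) = -9 + v*0 = -9 + 0 = -9)
(6 + w(3)*m(2, -5))*(B(-1, -5) + G) = (6 - 9*(-5 + 2))*(-5 + 8) = (6 - 9*(-3))*3 = (6 + 27)*3 = 33*3 = 99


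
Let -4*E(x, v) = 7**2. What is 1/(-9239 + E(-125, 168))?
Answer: -4/37005 ≈ -0.00010809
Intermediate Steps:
E(x, v) = -49/4 (E(x, v) = -1/4*7**2 = -1/4*49 = -49/4)
1/(-9239 + E(-125, 168)) = 1/(-9239 - 49/4) = 1/(-37005/4) = -4/37005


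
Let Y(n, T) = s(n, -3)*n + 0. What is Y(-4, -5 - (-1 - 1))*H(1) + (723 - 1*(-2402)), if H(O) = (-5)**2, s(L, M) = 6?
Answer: 2525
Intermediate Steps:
Y(n, T) = 6*n (Y(n, T) = 6*n + 0 = 6*n)
H(O) = 25
Y(-4, -5 - (-1 - 1))*H(1) + (723 - 1*(-2402)) = (6*(-4))*25 + (723 - 1*(-2402)) = -24*25 + (723 + 2402) = -600 + 3125 = 2525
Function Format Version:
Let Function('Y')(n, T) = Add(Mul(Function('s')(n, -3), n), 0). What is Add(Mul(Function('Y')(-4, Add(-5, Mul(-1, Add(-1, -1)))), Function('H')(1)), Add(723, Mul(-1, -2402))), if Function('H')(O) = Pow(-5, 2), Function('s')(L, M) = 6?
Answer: 2525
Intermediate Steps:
Function('Y')(n, T) = Mul(6, n) (Function('Y')(n, T) = Add(Mul(6, n), 0) = Mul(6, n))
Function('H')(O) = 25
Add(Mul(Function('Y')(-4, Add(-5, Mul(-1, Add(-1, -1)))), Function('H')(1)), Add(723, Mul(-1, -2402))) = Add(Mul(Mul(6, -4), 25), Add(723, Mul(-1, -2402))) = Add(Mul(-24, 25), Add(723, 2402)) = Add(-600, 3125) = 2525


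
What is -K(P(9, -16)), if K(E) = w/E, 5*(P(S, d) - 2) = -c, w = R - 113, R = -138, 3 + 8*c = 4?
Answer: 10040/79 ≈ 127.09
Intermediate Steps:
c = ⅛ (c = -3/8 + (⅛)*4 = -3/8 + ½ = ⅛ ≈ 0.12500)
w = -251 (w = -138 - 113 = -251)
P(S, d) = 79/40 (P(S, d) = 2 + (-1*⅛)/5 = 2 + (⅕)*(-⅛) = 2 - 1/40 = 79/40)
K(E) = -251/E
-K(P(9, -16)) = -(-251)/79/40 = -(-251)*40/79 = -1*(-10040/79) = 10040/79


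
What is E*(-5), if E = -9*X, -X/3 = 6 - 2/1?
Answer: -540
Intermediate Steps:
X = -12 (X = -3*(6 - 2/1) = -3*(6 - 2*1) = -3*(6 - 2) = -3*4 = -12)
E = 108 (E = -9*(-12) = 108)
E*(-5) = 108*(-5) = -540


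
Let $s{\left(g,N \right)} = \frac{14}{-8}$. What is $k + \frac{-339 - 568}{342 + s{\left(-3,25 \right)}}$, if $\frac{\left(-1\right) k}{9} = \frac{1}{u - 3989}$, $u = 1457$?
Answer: $- \frac{3057949}{1148684} \approx -2.6621$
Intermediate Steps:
$s{\left(g,N \right)} = - \frac{7}{4}$ ($s{\left(g,N \right)} = 14 \left(- \frac{1}{8}\right) = - \frac{7}{4}$)
$k = \frac{3}{844}$ ($k = - \frac{9}{1457 - 3989} = - \frac{9}{-2532} = \left(-9\right) \left(- \frac{1}{2532}\right) = \frac{3}{844} \approx 0.0035545$)
$k + \frac{-339 - 568}{342 + s{\left(-3,25 \right)}} = \frac{3}{844} + \frac{-339 - 568}{342 - \frac{7}{4}} = \frac{3}{844} - \frac{907}{\frac{1361}{4}} = \frac{3}{844} - \frac{3628}{1361} = - \frac{3057949}{1148684}$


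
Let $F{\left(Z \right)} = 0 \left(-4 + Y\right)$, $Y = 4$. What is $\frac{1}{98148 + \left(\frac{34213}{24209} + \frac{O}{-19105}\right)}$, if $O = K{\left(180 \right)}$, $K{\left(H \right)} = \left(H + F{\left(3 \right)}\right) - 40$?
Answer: $\frac{92502589}{9079074155193} \approx 1.0189 \cdot 10^{-5}$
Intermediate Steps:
$F{\left(Z \right)} = 0$ ($F{\left(Z \right)} = 0 \left(-4 + 4\right) = 0 \cdot 0 = 0$)
$K{\left(H \right)} = -40 + H$ ($K{\left(H \right)} = \left(H + 0\right) - 40 = H - 40 = -40 + H$)
$O = 140$ ($O = -40 + 180 = 140$)
$\frac{1}{98148 + \left(\frac{34213}{24209} + \frac{O}{-19105}\right)} = \frac{1}{98148 + \left(\frac{34213}{24209} + \frac{140}{-19105}\right)} = \frac{1}{98148 + \left(34213 \cdot \frac{1}{24209} + 140 \left(- \frac{1}{19105}\right)\right)} = \frac{1}{98148 + \left(\frac{34213}{24209} - \frac{28}{3821}\right)} = \frac{1}{98148 + \frac{130050021}{92502589}} = \frac{1}{\frac{9079074155193}{92502589}} = \frac{92502589}{9079074155193}$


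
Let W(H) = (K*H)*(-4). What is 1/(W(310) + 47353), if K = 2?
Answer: 1/44873 ≈ 2.2285e-5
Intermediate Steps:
W(H) = -8*H (W(H) = (2*H)*(-4) = -8*H)
1/(W(310) + 47353) = 1/(-8*310 + 47353) = 1/(-2480 + 47353) = 1/44873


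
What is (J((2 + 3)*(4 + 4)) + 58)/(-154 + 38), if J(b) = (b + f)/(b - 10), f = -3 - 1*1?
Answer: -74/145 ≈ -0.51034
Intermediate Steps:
f = -4 (f = -3 - 1 = -4)
J(b) = (-4 + b)/(-10 + b) (J(b) = (b - 4)/(b - 10) = (-4 + b)/(-10 + b))
(J((2 + 3)*(4 + 4)) + 58)/(-154 + 38) = ((-4 + (2 + 3)*(4 + 4))/(-10 + (2 + 3)*(4 + 4)) + 58)/(-154 + 38) = ((-4 + 5*8)/(-10 + 5*8) + 58)/(-116) = ((-4 + 40)/(-10 + 40) + 58)*(-1/116) = (36/30 + 58)*(-1/116) = ((1/30)*36 + 58)*(-1/116) = (6/5 + 58)*(-1/116) = (296/5)*(-1/116) = -74/145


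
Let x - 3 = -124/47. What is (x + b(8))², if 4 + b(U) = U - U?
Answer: 29241/2209 ≈ 13.237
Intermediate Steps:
x = 17/47 (x = 3 - 124/47 = 17/47 ≈ 0.36170)
b(U) = -4 (b(U) = -4 + (U - U) = -4 + 0 = -4)
(x + b(8))² = (17/47 - 4)² = (-171/47)² = 29241/2209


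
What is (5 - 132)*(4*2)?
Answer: -1016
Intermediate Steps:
(5 - 132)*(4*2) = -127*8 = -1016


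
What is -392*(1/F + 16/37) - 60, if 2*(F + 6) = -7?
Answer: -132340/703 ≈ -188.25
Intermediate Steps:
F = -19/2 (F = -6 + (½)*(-7) = -6 - 7/2 = -19/2 ≈ -9.5000)
-392*(1/F + 16/37) - 60 = -392*(1/(-19/2) + 16/37) - 60 = -392*(1*(-2/19) + 16*(1/37)) - 60 = -392*(-2/19 + 16/37) - 60 = -392*230/703 - 60 = -90160/703 - 60 = -132340/703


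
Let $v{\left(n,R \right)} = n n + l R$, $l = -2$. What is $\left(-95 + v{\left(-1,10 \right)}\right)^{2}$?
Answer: $12996$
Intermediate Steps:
$v{\left(n,R \right)} = n^{2} - 2 R$ ($v{\left(n,R \right)} = n n - 2 R = n^{2} - 2 R$)
$\left(-95 + v{\left(-1,10 \right)}\right)^{2} = \left(-95 + \left(\left(-1\right)^{2} - 20\right)\right)^{2} = \left(-95 + \left(1 - 20\right)\right)^{2} = \left(-95 - 19\right)^{2} = \left(-114\right)^{2} = 12996$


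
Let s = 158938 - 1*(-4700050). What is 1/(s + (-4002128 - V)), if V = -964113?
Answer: 1/1820973 ≈ 5.4916e-7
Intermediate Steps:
s = 4858988 (s = 158938 + 4700050 = 4858988)
1/(s + (-4002128 - V)) = 1/(4858988 + (-4002128 - 1*(-964113))) = 1/(4858988 + (-4002128 + 964113)) = 1/(4858988 - 3038015) = 1/1820973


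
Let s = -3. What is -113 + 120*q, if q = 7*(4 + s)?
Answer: 727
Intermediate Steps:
q = 7 (q = 7*(4 - 3) = 7*1 = 7)
-113 + 120*q = -113 + 120*7 = -113 + 840 = 727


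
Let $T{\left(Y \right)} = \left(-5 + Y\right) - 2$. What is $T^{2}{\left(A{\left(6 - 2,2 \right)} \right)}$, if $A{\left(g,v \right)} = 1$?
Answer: $36$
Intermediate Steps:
$T{\left(Y \right)} = -7 + Y$
$T^{2}{\left(A{\left(6 - 2,2 \right)} \right)} = \left(-7 + 1\right)^{2} = \left(-6\right)^{2} = 36$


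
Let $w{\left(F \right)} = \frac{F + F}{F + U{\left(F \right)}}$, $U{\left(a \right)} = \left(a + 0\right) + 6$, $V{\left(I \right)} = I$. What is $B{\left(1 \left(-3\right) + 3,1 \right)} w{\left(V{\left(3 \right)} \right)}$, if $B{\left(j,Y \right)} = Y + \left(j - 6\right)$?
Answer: $- \frac{5}{2} \approx -2.5$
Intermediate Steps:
$U{\left(a \right)} = 6 + a$ ($U{\left(a \right)} = a + 6 = 6 + a$)
$w{\left(F \right)} = \frac{2 F}{6 + 2 F}$ ($w{\left(F \right)} = \frac{F + F}{F + \left(6 + F\right)} = \frac{2 F}{6 + 2 F}$)
$B{\left(j,Y \right)} = -6 + Y + j$ ($B{\left(j,Y \right)} = Y + \left(j - 6\right) = Y + \left(-6 + j\right) = -6 + Y + j$)
$B{\left(1 \left(-3\right) + 3,1 \right)} w{\left(V{\left(3 \right)} \right)} = \left(-6 + 1 + \left(1 \left(-3\right) + 3\right)\right) \frac{3}{3 + 3} = \left(-6 + 1 + \left(-3 + 3\right)\right) \frac{3}{6} = \left(-6 + 1 + 0\right) 3 \cdot \frac{1}{6} = \left(-5\right) \frac{1}{2} = - \frac{5}{2}$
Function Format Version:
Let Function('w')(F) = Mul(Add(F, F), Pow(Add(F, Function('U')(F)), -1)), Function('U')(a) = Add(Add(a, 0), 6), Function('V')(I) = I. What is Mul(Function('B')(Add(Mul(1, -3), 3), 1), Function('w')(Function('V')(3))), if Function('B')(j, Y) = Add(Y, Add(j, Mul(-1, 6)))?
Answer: Rational(-5, 2) ≈ -2.5000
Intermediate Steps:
Function('U')(a) = Add(6, a) (Function('U')(a) = Add(a, 6) = Add(6, a))
Function('w')(F) = Mul(2, F, Pow(Add(6, Mul(2, F)), -1)) (Function('w')(F) = Mul(Add(F, F), Pow(Add(F, Add(6, F)), -1)) = Mul(Mul(2, F), Pow(Add(6, Mul(2, F)), -1)) = Mul(2, F, Pow(Add(6, Mul(2, F)), -1)))
Function('B')(j, Y) = Add(-6, Y, j) (Function('B')(j, Y) = Add(Y, Add(j, -6)) = Add(Y, Add(-6, j)) = Add(-6, Y, j))
Mul(Function('B')(Add(Mul(1, -3), 3), 1), Function('w')(Function('V')(3))) = Mul(Add(-6, 1, Add(Mul(1, -3), 3)), Mul(3, Pow(Add(3, 3), -1))) = Mul(Add(-6, 1, Add(-3, 3)), Mul(3, Pow(6, -1))) = Mul(Add(-6, 1, 0), Mul(3, Rational(1, 6))) = Mul(-5, Rational(1, 2)) = Rational(-5, 2)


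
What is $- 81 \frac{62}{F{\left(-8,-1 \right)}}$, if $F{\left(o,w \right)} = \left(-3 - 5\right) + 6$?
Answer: $2511$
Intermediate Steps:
$F{\left(o,w \right)} = -2$ ($F{\left(o,w \right)} = -8 + 6 = -2$)
$- 81 \frac{62}{F{\left(-8,-1 \right)}} = - 81 \frac{62}{-2} = - 81 \cdot 62 \left(- \frac{1}{2}\right) = \left(-81\right) \left(-31\right) = 2511$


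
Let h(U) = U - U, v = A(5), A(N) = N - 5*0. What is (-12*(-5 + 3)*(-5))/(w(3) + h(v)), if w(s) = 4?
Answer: -30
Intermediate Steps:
A(N) = N (A(N) = N + 0 = N)
v = 5
h(U) = 0
(-12*(-5 + 3)*(-5))/(w(3) + h(v)) = (-12*(-5 + 3)*(-5))/(4 + 0) = -(-24)*(-5)/4 = -12*10*(1/4) = -120*1/4 = -30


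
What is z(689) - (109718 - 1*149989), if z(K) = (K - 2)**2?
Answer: 512240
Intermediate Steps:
z(K) = (-2 + K)**2
z(689) - (109718 - 1*149989) = (-2 + 689)**2 - (109718 - 1*149989) = 687**2 - (109718 - 149989) = 471969 - 1*(-40271) = 471969 + 40271 = 512240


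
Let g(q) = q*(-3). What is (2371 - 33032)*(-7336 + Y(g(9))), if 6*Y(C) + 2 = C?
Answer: 1350463745/6 ≈ 2.2508e+8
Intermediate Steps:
g(q) = -3*q
Y(C) = -⅓ + C/6
(2371 - 33032)*(-7336 + Y(g(9))) = (2371 - 33032)*(-7336 + (-⅓ + (-3*9)/6)) = -30661*(-7336 + (-⅓ + (⅙)*(-27))) = -30661*(-7336 + (-⅓ - 9/2)) = -30661*(-7336 - 29/6) = -30661*(-44045/6) = 1350463745/6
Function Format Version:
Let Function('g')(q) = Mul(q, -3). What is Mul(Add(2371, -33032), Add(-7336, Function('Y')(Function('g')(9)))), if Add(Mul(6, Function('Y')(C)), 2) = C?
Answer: Rational(1350463745, 6) ≈ 2.2508e+8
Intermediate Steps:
Function('g')(q) = Mul(-3, q)
Function('Y')(C) = Add(Rational(-1, 3), Mul(Rational(1, 6), C))
Mul(Add(2371, -33032), Add(-7336, Function('Y')(Function('g')(9)))) = Mul(Add(2371, -33032), Add(-7336, Add(Rational(-1, 3), Mul(Rational(1, 6), Mul(-3, 9))))) = Mul(-30661, Add(-7336, Add(Rational(-1, 3), Mul(Rational(1, 6), -27)))) = Mul(-30661, Add(-7336, Add(Rational(-1, 3), Rational(-9, 2)))) = Mul(-30661, Add(-7336, Rational(-29, 6))) = Mul(-30661, Rational(-44045, 6)) = Rational(1350463745, 6)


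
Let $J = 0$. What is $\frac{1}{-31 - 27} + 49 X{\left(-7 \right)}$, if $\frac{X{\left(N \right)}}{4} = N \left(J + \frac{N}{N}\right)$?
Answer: $- \frac{79577}{58} \approx -1372.0$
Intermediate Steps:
$X{\left(N \right)} = 4 N$ ($X{\left(N \right)} = 4 N \left(0 + \frac{N}{N}\right) = 4 N \left(0 + 1\right) = 4 N 1 = 4 N$)
$\frac{1}{-31 - 27} + 49 X{\left(-7 \right)} = \frac{1}{-31 - 27} + 49 \cdot 4 \left(-7\right) = \frac{1}{-58} + 49 \left(-28\right) = - \frac{1}{58} - 1372 = - \frac{79577}{58}$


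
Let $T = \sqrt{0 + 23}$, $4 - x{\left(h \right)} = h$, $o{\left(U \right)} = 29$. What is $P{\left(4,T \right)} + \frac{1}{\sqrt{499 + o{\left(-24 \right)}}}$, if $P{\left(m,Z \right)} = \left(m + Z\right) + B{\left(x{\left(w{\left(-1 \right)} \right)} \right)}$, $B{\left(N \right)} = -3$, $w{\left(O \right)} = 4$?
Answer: $1 + \sqrt{23} + \frac{\sqrt{33}}{132} \approx 5.8393$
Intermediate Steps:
$x{\left(h \right)} = 4 - h$
$T = \sqrt{23} \approx 4.7958$
$P{\left(m,Z \right)} = -3 + Z + m$ ($P{\left(m,Z \right)} = \left(m + Z\right) - 3 = \left(Z + m\right) - 3 = -3 + Z + m$)
$P{\left(4,T \right)} + \frac{1}{\sqrt{499 + o{\left(-24 \right)}}} = \left(-3 + \sqrt{23} + 4\right) + \frac{1}{\sqrt{499 + 29}} = \left(1 + \sqrt{23}\right) + \frac{1}{\sqrt{528}} = \left(1 + \sqrt{23}\right) + \frac{1}{4 \sqrt{33}} = \left(1 + \sqrt{23}\right) + \frac{\sqrt{33}}{132} = 1 + \sqrt{23} + \frac{\sqrt{33}}{132}$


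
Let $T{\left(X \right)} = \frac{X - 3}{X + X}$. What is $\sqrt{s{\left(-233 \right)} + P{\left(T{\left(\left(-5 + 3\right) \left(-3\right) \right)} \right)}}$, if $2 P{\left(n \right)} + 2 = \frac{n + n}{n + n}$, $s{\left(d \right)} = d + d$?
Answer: $\frac{i \sqrt{1866}}{2} \approx 21.599 i$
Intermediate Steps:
$T{\left(X \right)} = \frac{-3 + X}{2 X}$
$s{\left(d \right)} = 2 d$
$P{\left(n \right)} = - \frac{1}{2}$ ($P{\left(n \right)} = -1 + \frac{\left(n + n\right) \frac{1}{n + n}}{2} = -1 + \frac{2 n \frac{1}{2 n}}{2} = -1 + \frac{1}{2} \cdot 1 = -1 + \frac{1}{2} = - \frac{1}{2}$)
$\sqrt{s{\left(-233 \right)} + P{\left(T{\left(\left(-5 + 3\right) \left(-3\right) \right)} \right)}} = \sqrt{2 \left(-233\right) - \frac{1}{2}} = \sqrt{-466 - \frac{1}{2}} = \sqrt{- \frac{933}{2}} = \frac{i \sqrt{1866}}{2}$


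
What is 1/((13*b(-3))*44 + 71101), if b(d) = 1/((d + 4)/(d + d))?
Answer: 1/67669 ≈ 1.4778e-5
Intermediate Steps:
b(d) = 2*d/(4 + d) (b(d) = 1/((4 + d)/((2*d))) = 1/((4 + d)*(1/(2*d))) = 1/((4 + d)/(2*d)) = 2*d/(4 + d))
1/((13*b(-3))*44 + 71101) = 1/((13*(2*(-3)/(4 - 3)))*44 + 71101) = 1/((13*(2*(-3)/1))*44 + 71101) = 1/((13*(2*(-3)*1))*44 + 71101) = 1/((13*(-6))*44 + 71101) = 1/(-78*44 + 71101) = 1/(-3432 + 71101) = 1/67669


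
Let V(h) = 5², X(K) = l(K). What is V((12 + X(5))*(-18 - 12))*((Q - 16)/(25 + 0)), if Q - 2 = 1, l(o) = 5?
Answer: -13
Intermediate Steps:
X(K) = 5
Q = 3 (Q = 2 + 1 = 3)
V(h) = 25
V((12 + X(5))*(-18 - 12))*((Q - 16)/(25 + 0)) = 25*((3 - 16)/(25 + 0)) = 25*(-13/25) = -13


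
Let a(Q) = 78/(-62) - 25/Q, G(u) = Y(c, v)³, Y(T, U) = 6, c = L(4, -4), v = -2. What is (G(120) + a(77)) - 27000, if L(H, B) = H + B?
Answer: -63937186/2387 ≈ -26786.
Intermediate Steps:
L(H, B) = B + H
c = 0 (c = -4 + 4 = 0)
G(u) = 216 (G(u) = 6³ = 216)
a(Q) = -39/31 - 25/Q (a(Q) = 78*(-1/62) - 25/Q = -39/31 - 25/Q)
(G(120) + a(77)) - 27000 = (216 + (-39/31 - 25/77)) - 27000 = (216 - 3778/2387) - 27000 = 511814/2387 - 27000 = -63937186/2387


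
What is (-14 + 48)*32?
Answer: 1088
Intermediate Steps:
(-14 + 48)*32 = 34*32 = 1088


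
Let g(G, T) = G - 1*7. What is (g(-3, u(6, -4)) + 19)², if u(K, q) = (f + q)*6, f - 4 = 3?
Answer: 81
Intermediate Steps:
f = 7 (f = 4 + 3 = 7)
u(K, q) = 42 + 6*q (u(K, q) = (7 + q)*6 = 42 + 6*q)
g(G, T) = -7 + G (g(G, T) = G - 7 = -7 + G)
(g(-3, u(6, -4)) + 19)² = ((-7 - 3) + 19)² = (-10 + 19)² = 9² = 81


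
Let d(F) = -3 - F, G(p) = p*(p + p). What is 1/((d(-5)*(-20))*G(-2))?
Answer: -1/320 ≈ -0.0031250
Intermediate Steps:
G(p) = 2*p**2 (G(p) = p*(2*p) = 2*p**2)
1/((d(-5)*(-20))*G(-2)) = 1/(((-3 - 1*(-5))*(-20))*(2*(-2)**2)) = 1/(((-3 + 5)*(-20))*(2*4)) = 1/((2*(-20))*8) = 1/(-40*8) = 1/(-320) = -1/320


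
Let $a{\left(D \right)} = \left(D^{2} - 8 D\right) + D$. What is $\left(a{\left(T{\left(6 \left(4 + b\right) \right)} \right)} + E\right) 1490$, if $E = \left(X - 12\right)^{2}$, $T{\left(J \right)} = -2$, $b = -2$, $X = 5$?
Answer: $99830$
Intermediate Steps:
$a{\left(D \right)} = D^{2} - 7 D$
$E = 49$ ($E = \left(5 - 12\right)^{2} = \left(-7\right)^{2} = 49$)
$\left(a{\left(T{\left(6 \left(4 + b\right) \right)} \right)} + E\right) 1490 = \left(- 2 \left(-7 - 2\right) + 49\right) 1490 = \left(\left(-2\right) \left(-9\right) + 49\right) 1490 = \left(18 + 49\right) 1490 = 67 \cdot 1490 = 99830$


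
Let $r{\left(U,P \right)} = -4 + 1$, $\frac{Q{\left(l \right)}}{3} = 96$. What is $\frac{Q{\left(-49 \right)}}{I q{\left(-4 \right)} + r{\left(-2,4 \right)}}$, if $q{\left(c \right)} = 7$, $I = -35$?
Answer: $- \frac{36}{31} \approx -1.1613$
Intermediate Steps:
$Q{\left(l \right)} = 288$ ($Q{\left(l \right)} = 3 \cdot 96 = 288$)
$r{\left(U,P \right)} = -3$
$\frac{Q{\left(-49 \right)}}{I q{\left(-4 \right)} + r{\left(-2,4 \right)}} = \frac{288}{\left(-35\right) 7 - 3} = \frac{288}{-245 - 3} = \frac{288}{-248} = 288 \left(- \frac{1}{248}\right) = - \frac{36}{31}$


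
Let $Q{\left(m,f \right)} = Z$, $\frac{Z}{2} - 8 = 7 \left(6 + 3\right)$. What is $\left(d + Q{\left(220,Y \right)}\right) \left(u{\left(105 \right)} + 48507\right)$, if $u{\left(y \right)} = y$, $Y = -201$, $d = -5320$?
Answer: $-251712936$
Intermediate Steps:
$Z = 142$ ($Z = 16 + 2 \cdot 7 \left(6 + 3\right) = 16 + 2 \cdot 7 \cdot 9 = 16 + 2 \cdot 63 = 16 + 126 = 142$)
$Q{\left(m,f \right)} = 142$
$\left(d + Q{\left(220,Y \right)}\right) \left(u{\left(105 \right)} + 48507\right) = \left(-5320 + 142\right) \left(105 + 48507\right) = \left(-5178\right) 48612 = -251712936$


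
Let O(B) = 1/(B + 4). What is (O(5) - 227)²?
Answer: 4169764/81 ≈ 51479.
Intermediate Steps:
O(B) = 1/(4 + B)
(O(5) - 227)² = (1/(4 + 5) - 227)² = (1/9 - 227)² = (⅑ - 227)² = (-2042/9)² = 4169764/81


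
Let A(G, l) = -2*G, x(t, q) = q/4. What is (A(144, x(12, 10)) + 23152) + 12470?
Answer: 35334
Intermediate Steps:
x(t, q) = q/4 (x(t, q) = q*(¼) = q/4)
(A(144, x(12, 10)) + 23152) + 12470 = (-2*144 + 23152) + 12470 = (-288 + 23152) + 12470 = 22864 + 12470 = 35334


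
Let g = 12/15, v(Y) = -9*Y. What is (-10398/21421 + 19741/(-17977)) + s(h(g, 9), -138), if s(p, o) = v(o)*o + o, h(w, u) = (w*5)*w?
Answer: -66055834563085/385085317 ≈ -1.7154e+5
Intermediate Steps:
g = 4/5 (g = 12*(1/15) = 4/5 ≈ 0.80000)
h(w, u) = 5*w**2 (h(w, u) = (5*w)*w = 5*w**2)
s(p, o) = o - 9*o**2 (s(p, o) = (-9*o)*o + o = -9*o**2 + o = o - 9*o**2)
(-10398/21421 + 19741/(-17977)) + s(h(g, 9), -138) = (-10398/21421 + 19741/(-17977)) - 138*(1 - 9*(-138)) = (-10398*1/21421 + 19741*(-1/17977)) - 138*(1 + 1242) = (-10398/21421 - 19741/17977) - 138*1243 = -609796807/385085317 - 171534 = -66055834563085/385085317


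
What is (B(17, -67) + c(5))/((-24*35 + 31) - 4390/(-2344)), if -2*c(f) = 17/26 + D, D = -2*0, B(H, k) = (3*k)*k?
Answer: -205178231/12297389 ≈ -16.685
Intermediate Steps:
B(H, k) = 3*k²
D = 0
c(f) = -17/52 (c(f) = -(17/26 + 0)/2 = -½*17/26 = -17/52)
(B(17, -67) + c(5))/((-24*35 + 31) - 4390/(-2344)) = (3*(-67)² - 17/52)/((-24*35 + 31) - 4390/(-2344)) = (3*4489 - 17/52)/((-840 + 31) - 4390*(-1/2344)) = (13467 - 17/52)/(-809 + 2195/1172) = 700267/(52*(-945953/1172)) = (700267/52)*(-1172/945953) = -205178231/12297389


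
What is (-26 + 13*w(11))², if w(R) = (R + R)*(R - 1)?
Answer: 8031556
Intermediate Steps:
w(R) = 2*R*(-1 + R) (w(R) = (2*R)*(-1 + R) = 2*R*(-1 + R))
(-26 + 13*w(11))² = (-26 + 13*(2*11*(-1 + 11)))² = (-26 + 13*(2*11*10))² = (-26 + 13*220)² = (-26 + 2860)² = 2834² = 8031556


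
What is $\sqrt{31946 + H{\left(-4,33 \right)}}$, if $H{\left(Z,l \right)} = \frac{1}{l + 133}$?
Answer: $\frac{\sqrt{880304142}}{166} \approx 178.73$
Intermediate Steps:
$H{\left(Z,l \right)} = \frac{1}{133 + l}$
$\sqrt{31946 + H{\left(-4,33 \right)}} = \sqrt{31946 + \frac{1}{133 + 33}} = \sqrt{31946 + \frac{1}{166}} = \sqrt{\frac{5303037}{166}} = \frac{\sqrt{880304142}}{166}$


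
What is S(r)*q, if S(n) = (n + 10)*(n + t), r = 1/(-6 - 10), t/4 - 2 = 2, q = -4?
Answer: -40545/64 ≈ -633.52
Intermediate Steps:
t = 16 (t = 8 + 4*2 = 8 + 8 = 16)
r = -1/16 (r = 1/(-16) = -1/16 ≈ -0.062500)
S(n) = (10 + n)*(16 + n) (S(n) = (n + 10)*(n + 16) = (10 + n)*(16 + n))
S(r)*q = (160 + (-1/16)**2 + 26*(-1/16))*(-4) = (160 + 1/256 - 13/8)*(-4) = (40545/256)*(-4) = -40545/64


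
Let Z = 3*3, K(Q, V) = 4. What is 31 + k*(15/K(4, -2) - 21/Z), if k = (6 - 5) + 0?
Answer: 389/12 ≈ 32.417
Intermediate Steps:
k = 1 (k = 1 + 0 = 1)
Z = 9
31 + k*(15/K(4, -2) - 21/Z) = 31 + 1*(15/4 - 21/9) = 31 + 1*(15*(¼) - 21*⅑) = 31 + 1*(15/4 - 7/3) = 31 + 1*(17/12) = 31 + 17/12 = 389/12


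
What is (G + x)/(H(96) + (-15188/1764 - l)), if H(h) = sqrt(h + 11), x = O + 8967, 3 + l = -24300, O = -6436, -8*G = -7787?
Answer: 66229845676155/459144186995236 - 5452274835*sqrt(107)/918288373990472 ≈ 0.14418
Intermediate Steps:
G = 7787/8 (G = -1/8*(-7787) = 7787/8 ≈ 973.38)
l = -24303 (l = -3 - 24300 = -24303)
x = 2531 (x = -6436 + 8967 = 2531)
H(h) = sqrt(11 + h)
(G + x)/(H(96) + (-15188/1764 - l)) = (7787/8 + 2531)/(sqrt(11 + 96) + (-15188/1764 - 1*(-24303))) = 28035/(8*(sqrt(107) + (-15188*1/1764 + 24303))) = 28035/(8*(sqrt(107) + (-3797/441 + 24303))) = 28035/(8*(sqrt(107) + 10713826/441)) = 28035/(8*(10713826/441 + sqrt(107)))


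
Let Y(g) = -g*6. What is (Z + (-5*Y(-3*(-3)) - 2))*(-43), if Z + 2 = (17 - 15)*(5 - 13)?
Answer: -10750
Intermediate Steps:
Y(g) = -6*g
Z = -18 (Z = -2 + (17 - 15)*(5 - 13) = -2 + 2*(-8) = -2 - 16 = -18)
(Z + (-5*Y(-3*(-3)) - 2))*(-43) = (-18 + (-(-30)*(-3*(-3)) - 2))*(-43) = (-18 + (-(-30)*9 - 2))*(-43) = (-18 + (-5*(-54) - 2))*(-43) = (-18 + (270 - 2))*(-43) = (-18 + 268)*(-43) = 250*(-43) = -10750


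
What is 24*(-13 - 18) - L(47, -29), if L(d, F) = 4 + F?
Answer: -719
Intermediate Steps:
24*(-13 - 18) - L(47, -29) = 24*(-13 - 18) - (4 - 29) = 24*(-31) - 1*(-25) = -744 + 25 = -719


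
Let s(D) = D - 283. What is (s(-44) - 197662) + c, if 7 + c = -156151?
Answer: -354147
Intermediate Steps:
c = -156158 (c = -7 - 156151 = -156158)
s(D) = -283 + D
(s(-44) - 197662) + c = ((-283 - 44) - 197662) - 156158 = (-327 - 197662) - 156158 = -197989 - 156158 = -354147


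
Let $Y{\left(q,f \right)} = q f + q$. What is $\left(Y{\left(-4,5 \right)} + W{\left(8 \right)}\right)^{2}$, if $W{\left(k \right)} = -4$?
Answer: $784$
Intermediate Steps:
$Y{\left(q,f \right)} = q + f q$ ($Y{\left(q,f \right)} = f q + q = q + f q$)
$\left(Y{\left(-4,5 \right)} + W{\left(8 \right)}\right)^{2} = \left(- 4 \left(1 + 5\right) - 4\right)^{2} = \left(\left(-4\right) 6 - 4\right)^{2} = \left(-24 - 4\right)^{2} = \left(-28\right)^{2} = 784$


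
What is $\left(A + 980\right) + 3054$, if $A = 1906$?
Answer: $5940$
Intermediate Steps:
$\left(A + 980\right) + 3054 = \left(1906 + 980\right) + 3054 = 2886 + 3054 = 5940$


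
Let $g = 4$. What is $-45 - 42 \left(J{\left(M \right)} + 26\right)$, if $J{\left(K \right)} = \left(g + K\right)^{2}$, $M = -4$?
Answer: $-1137$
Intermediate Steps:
$J{\left(K \right)} = \left(4 + K\right)^{2}$
$-45 - 42 \left(J{\left(M \right)} + 26\right) = -45 - 42 \left(\left(4 - 4\right)^{2} + 26\right) = -45 - 42 \left(0^{2} + 26\right) = -45 - 42 \left(0 + 26\right) = -45 - 1092 = -1137$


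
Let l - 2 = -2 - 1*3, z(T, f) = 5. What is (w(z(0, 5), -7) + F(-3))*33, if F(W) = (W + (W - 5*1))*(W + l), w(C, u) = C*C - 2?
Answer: 2937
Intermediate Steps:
w(C, u) = -2 + C**2 (w(C, u) = C**2 - 2 = -2 + C**2)
l = -3 (l = 2 + (-2 - 1*3) = 2 + (-2 - 3) = 2 - 5 = -3)
F(W) = (-5 + 2*W)*(-3 + W) (F(W) = (W + (W - 5*1))*(W - 3) = (W + (W - 5))*(-3 + W) = (W + (-5 + W))*(-3 + W) = (-5 + 2*W)*(-3 + W))
(w(z(0, 5), -7) + F(-3))*33 = ((-2 + 5**2) + (15 - 11*(-3) + 2*(-3)**2))*33 = ((-2 + 25) + (15 + 33 + 2*9))*33 = (23 + (15 + 33 + 18))*33 = (23 + 66)*33 = 89*33 = 2937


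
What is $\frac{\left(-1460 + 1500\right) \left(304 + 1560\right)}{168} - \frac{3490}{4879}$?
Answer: $\frac{926510}{2091} \approx 443.09$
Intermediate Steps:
$\frac{\left(-1460 + 1500\right) \left(304 + 1560\right)}{168} - \frac{3490}{4879} = 40 \cdot 1864 \cdot \frac{1}{168} - \frac{3490}{4879} = 74560 \cdot \frac{1}{168} - \frac{3490}{4879} = \frac{9320}{21} - \frac{3490}{4879} = \frac{926510}{2091}$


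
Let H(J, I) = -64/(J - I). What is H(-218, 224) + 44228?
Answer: 9774420/221 ≈ 44228.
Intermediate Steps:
H(-218, 224) + 44228 = 64/(224 - 1*(-218)) + 44228 = 64/(224 + 218) + 44228 = 64/442 + 44228 = 64*(1/442) + 44228 = 32/221 + 44228 = 9774420/221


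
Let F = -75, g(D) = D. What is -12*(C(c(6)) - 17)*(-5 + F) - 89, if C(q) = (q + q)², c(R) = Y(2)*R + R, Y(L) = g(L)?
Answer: 1227751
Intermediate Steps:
Y(L) = L
c(R) = 3*R (c(R) = 2*R + R = 3*R)
C(q) = 4*q² (C(q) = (2*q)² = 4*q²)
-12*(C(c(6)) - 17)*(-5 + F) - 89 = -12*(4*(3*6)² - 17)*(-5 - 75) - 89 = -12*(4*18² - 17)*(-80) - 89 = -12*(4*324 - 17)*(-80) - 89 = -12*(1296 - 17)*(-80) - 89 = -15348*(-80) - 89 = -12*(-102320) - 89 = 1227840 - 89 = 1227751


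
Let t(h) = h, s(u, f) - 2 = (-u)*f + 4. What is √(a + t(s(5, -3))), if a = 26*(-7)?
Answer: I*√161 ≈ 12.689*I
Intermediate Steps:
s(u, f) = 6 - f*u (s(u, f) = 2 + ((-u)*f + 4) = 2 + (-f*u + 4) = 2 + (4 - f*u) = 6 - f*u)
a = -182
√(a + t(s(5, -3))) = √(-182 + (6 - 1*(-3)*5)) = √(-182 + (6 + 15)) = √(-182 + 21) = √(-161) = I*√161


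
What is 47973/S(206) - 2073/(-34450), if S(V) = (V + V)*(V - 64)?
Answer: 886974321/1007731400 ≈ 0.88017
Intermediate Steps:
S(V) = 2*V*(-64 + V) (S(V) = (2*V)*(-64 + V) = 2*V*(-64 + V))
47973/S(206) - 2073/(-34450) = 47973/((2*206*(-64 + 206))) - 2073/(-34450) = 47973/((2*206*142)) - 2073*(-1/34450) = 47973/58504 + 2073/34450 = 886974321/1007731400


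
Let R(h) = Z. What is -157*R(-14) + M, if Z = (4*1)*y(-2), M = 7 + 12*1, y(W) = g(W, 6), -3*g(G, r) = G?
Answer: -1199/3 ≈ -399.67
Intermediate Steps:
g(G, r) = -G/3
y(W) = -W/3
M = 19 (M = 7 + 12 = 19)
Z = 8/3 (Z = (4*1)*(-1/3*(-2)) = 4*(2/3) = 8/3 ≈ 2.6667)
R(h) = 8/3
-157*R(-14) + M = -157*8/3 + 19 = -1256/3 + 19 = -1199/3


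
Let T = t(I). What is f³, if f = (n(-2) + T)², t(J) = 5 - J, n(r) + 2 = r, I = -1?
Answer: 64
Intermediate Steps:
n(r) = -2 + r
T = 6 (T = 5 - 1*(-1) = 5 + 1 = 6)
f = 4 (f = ((-2 - 2) + 6)² = (-4 + 6)² = 2² = 4)
f³ = 4³ = 64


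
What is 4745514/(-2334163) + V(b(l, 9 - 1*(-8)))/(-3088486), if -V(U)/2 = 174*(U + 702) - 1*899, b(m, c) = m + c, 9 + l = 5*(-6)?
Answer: -7054147022279/3604514873609 ≈ -1.9570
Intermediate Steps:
l = -39 (l = -9 + 5*(-6) = -9 - 30 = -39)
b(m, c) = c + m
V(U) = -242498 - 348*U (V(U) = -2*(174*(U + 702) - 1*899) = -2*(174*(702 + U) - 899) = -2*((122148 + 174*U) - 899) = -2*(121249 + 174*U) = -242498 - 348*U)
4745514/(-2334163) + V(b(l, 9 - 1*(-8)))/(-3088486) = 4745514/(-2334163) + (-242498 - 348*((9 - 1*(-8)) - 39))/(-3088486) = 4745514*(-1/2334163) + (-242498 - 348*((9 + 8) - 39))*(-1/3088486) = -4745514/2334163 + (-242498 - 348*(17 - 39))*(-1/3088486) = -4745514/2334163 + (-242498 - 348*(-22))*(-1/3088486) = -4745514/2334163 + (-242498 + 7656)*(-1/3088486) = -4745514/2334163 - 234842*(-1/3088486) = -4745514/2334163 + 117421/1544243 = -7054147022279/3604514873609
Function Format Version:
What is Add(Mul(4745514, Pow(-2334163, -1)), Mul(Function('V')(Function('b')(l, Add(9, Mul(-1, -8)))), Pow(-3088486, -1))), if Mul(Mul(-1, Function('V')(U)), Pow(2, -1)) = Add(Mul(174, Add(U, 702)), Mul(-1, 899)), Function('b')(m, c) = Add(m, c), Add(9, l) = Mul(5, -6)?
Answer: Rational(-7054147022279, 3604514873609) ≈ -1.9570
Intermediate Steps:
l = -39 (l = Add(-9, Mul(5, -6)) = Add(-9, -30) = -39)
Function('b')(m, c) = Add(c, m)
Function('V')(U) = Add(-242498, Mul(-348, U)) (Function('V')(U) = Mul(-2, Add(Mul(174, Add(U, 702)), Mul(-1, 899))) = Mul(-2, Add(Mul(174, Add(702, U)), -899)) = Mul(-2, Add(Add(122148, Mul(174, U)), -899)) = Mul(-2, Add(121249, Mul(174, U))) = Add(-242498, Mul(-348, U)))
Add(Mul(4745514, Pow(-2334163, -1)), Mul(Function('V')(Function('b')(l, Add(9, Mul(-1, -8)))), Pow(-3088486, -1))) = Add(Mul(4745514, Pow(-2334163, -1)), Mul(Add(-242498, Mul(-348, Add(Add(9, Mul(-1, -8)), -39))), Pow(-3088486, -1))) = Add(Mul(4745514, Rational(-1, 2334163)), Mul(Add(-242498, Mul(-348, Add(Add(9, 8), -39))), Rational(-1, 3088486))) = Add(Rational(-4745514, 2334163), Mul(Add(-242498, Mul(-348, Add(17, -39))), Rational(-1, 3088486))) = Add(Rational(-4745514, 2334163), Mul(Add(-242498, Mul(-348, -22)), Rational(-1, 3088486))) = Add(Rational(-4745514, 2334163), Mul(Add(-242498, 7656), Rational(-1, 3088486))) = Add(Rational(-4745514, 2334163), Mul(-234842, Rational(-1, 3088486))) = Add(Rational(-4745514, 2334163), Rational(117421, 1544243)) = Rational(-7054147022279, 3604514873609)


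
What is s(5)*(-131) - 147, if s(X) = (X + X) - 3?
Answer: -1064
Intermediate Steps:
s(X) = -3 + 2*X (s(X) = 2*X - 3 = -3 + 2*X)
s(5)*(-131) - 147 = (-3 + 2*5)*(-131) - 147 = (-3 + 10)*(-131) - 147 = 7*(-131) - 147 = -917 - 147 = -1064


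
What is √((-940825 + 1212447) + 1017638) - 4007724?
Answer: -4007724 + 2*√322315 ≈ -4.0066e+6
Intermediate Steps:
√((-940825 + 1212447) + 1017638) - 4007724 = √(271622 + 1017638) - 4007724 = √1289260 - 4007724 = 2*√322315 - 4007724 = -4007724 + 2*√322315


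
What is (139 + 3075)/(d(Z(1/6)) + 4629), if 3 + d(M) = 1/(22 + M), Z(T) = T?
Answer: 213731/307632 ≈ 0.69476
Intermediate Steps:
d(M) = -3 + 1/(22 + M)
(139 + 3075)/(d(Z(1/6)) + 4629) = (139 + 3075)/((-65 - 3/6)/(22 + 1/6) + 4629) = 3214/((-65 - 3*⅙)/(22 + ⅙) + 4629) = 3214/((-65 - ½)/(133/6) + 4629) = 3214/((6/133)*(-131/2) + 4629) = 3214/(-393/133 + 4629) = 3214/(615264/133) = 3214*(133/615264) = 213731/307632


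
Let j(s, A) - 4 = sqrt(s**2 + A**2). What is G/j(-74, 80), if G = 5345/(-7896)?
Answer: 1069/4682328 - 1069*sqrt(2969)/9364656 ≈ -0.0059917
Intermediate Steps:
j(s, A) = 4 + sqrt(A**2 + s**2) (j(s, A) = 4 + sqrt(s**2 + A**2) = 4 + sqrt(A**2 + s**2))
G = -5345/7896 (G = 5345*(-1/7896) = -5345/7896 ≈ -0.67692)
G/j(-74, 80) = -5345/(7896*(4 + sqrt(80**2 + (-74)**2))) = -5345/(7896*(4 + sqrt(6400 + 5476))) = -5345/(7896*(4 + sqrt(11876))) = -5345/(7896*(4 + 2*sqrt(2969)))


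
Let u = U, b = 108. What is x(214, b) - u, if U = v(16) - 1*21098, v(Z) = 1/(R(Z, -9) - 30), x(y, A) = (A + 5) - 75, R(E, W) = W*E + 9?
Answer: 3487441/165 ≈ 21136.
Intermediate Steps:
R(E, W) = 9 + E*W (R(E, W) = E*W + 9 = 9 + E*W)
x(y, A) = -70 + A (x(y, A) = (5 + A) - 75 = -70 + A)
v(Z) = 1/(-21 - 9*Z) (v(Z) = 1/((9 + Z*(-9)) - 30) = 1/((9 - 9*Z) - 30) = 1/(-21 - 9*Z))
U = -3481171/165 (U = 1/(3*(-7 - 3*16)) - 1*21098 = 1/(3*(-7 - 48)) - 21098 = (1/3)/(-55) - 21098 = (1/3)*(-1/55) - 21098 = -1/165 - 21098 = -3481171/165 ≈ -21098.)
u = -3481171/165 ≈ -21098.
x(214, b) - u = (-70 + 108) - 1*(-3481171/165) = 38 + 3481171/165 = 3487441/165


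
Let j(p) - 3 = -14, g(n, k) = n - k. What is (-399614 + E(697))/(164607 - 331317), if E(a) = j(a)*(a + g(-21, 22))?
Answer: 203404/83355 ≈ 2.4402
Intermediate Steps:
j(p) = -11 (j(p) = 3 - 14 = -11)
E(a) = 473 - 11*a (E(a) = -11*(a + (-21 - 1*22)) = -11*(a + (-21 - 22)) = -11*(a - 43) = -11*(-43 + a) = 473 - 11*a)
(-399614 + E(697))/(164607 - 331317) = (-399614 + (473 - 11*697))/(164607 - 331317) = (-399614 + (473 - 7667))/(-166710) = (-399614 - 7194)*(-1/166710) = -406808*(-1/166710) = 203404/83355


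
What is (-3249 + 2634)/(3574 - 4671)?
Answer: 615/1097 ≈ 0.56062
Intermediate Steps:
(-3249 + 2634)/(3574 - 4671) = -615/(-1097) = -615*(-1/1097) = 615/1097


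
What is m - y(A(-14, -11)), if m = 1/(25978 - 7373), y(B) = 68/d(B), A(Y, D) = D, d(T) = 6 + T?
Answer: 253029/18605 ≈ 13.600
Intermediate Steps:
y(B) = 68/(6 + B)
m = 1/18605 ≈ 5.3749e-5
m - y(A(-14, -11)) = 1/18605 - 68/(6 - 11) = 1/18605 - 68/(-5) = 1/18605 - 68*(-1)/5 = 1/18605 - 1*(-68/5) = 1/18605 + 68/5 = 253029/18605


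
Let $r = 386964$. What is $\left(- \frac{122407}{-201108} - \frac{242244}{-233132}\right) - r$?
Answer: $- \frac{4535654441326927}{11721177564} \approx -3.8696 \cdot 10^{5}$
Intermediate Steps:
$\left(- \frac{122407}{-201108} - \frac{242244}{-233132}\right) - r = \left(- \frac{122407}{-201108} - \frac{242244}{-233132}\right) - 386964 = \left(\left(-122407\right) \left(- \frac{1}{201108}\right) - - \frac{60561}{58283}\right) - 386964 = \left(\frac{122407}{201108} + \frac{60561}{58283}\right) - 386964 = \frac{19313548769}{11721177564} - 386964 = - \frac{4535654441326927}{11721177564}$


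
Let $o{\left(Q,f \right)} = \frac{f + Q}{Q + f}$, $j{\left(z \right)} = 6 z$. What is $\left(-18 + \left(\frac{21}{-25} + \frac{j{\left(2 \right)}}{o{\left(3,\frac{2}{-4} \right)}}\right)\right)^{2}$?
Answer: $\frac{29241}{625} \approx 46.786$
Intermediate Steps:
$o{\left(Q,f \right)} = 1$ ($o{\left(Q,f \right)} = \frac{Q + f}{Q + f} = 1$)
$\left(-18 + \left(\frac{21}{-25} + \frac{j{\left(2 \right)}}{o{\left(3,\frac{2}{-4} \right)}}\right)\right)^{2} = \left(-18 + \left(\frac{21}{-25} + \frac{6 \cdot 2}{1}\right)\right)^{2} = \left(-18 + \left(21 \left(- \frac{1}{25}\right) + 12 \cdot 1\right)\right)^{2} = \left(-18 + \left(- \frac{21}{25} + 12\right)\right)^{2} = \left(-18 + \frac{279}{25}\right)^{2} = \left(- \frac{171}{25}\right)^{2} = \frac{29241}{625}$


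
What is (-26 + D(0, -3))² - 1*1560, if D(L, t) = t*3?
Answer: -335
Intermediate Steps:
D(L, t) = 3*t
(-26 + D(0, -3))² - 1*1560 = (-26 + 3*(-3))² - 1*1560 = (-26 - 9)² - 1560 = (-35)² - 1560 = 1225 - 1560 = -335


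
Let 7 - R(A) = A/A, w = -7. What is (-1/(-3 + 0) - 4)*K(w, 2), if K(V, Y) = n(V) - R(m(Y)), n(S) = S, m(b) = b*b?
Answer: 143/3 ≈ 47.667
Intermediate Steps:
m(b) = b²
R(A) = 6 (R(A) = 7 - A/A = 7 - 1*1 = 7 - 1 = 6)
K(V, Y) = -6 + V (K(V, Y) = V - 1*6 = V - 6 = -6 + V)
(-1/(-3 + 0) - 4)*K(w, 2) = (-1/(-3 + 0) - 4)*(-6 - 7) = (-1/(-3) - 4)*(-13) = (-1*(-⅓) - 4)*(-13) = (⅓ - 4)*(-13) = -11/3*(-13) = 143/3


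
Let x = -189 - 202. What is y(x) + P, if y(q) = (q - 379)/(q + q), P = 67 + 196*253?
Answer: 19415490/391 ≈ 49656.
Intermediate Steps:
x = -391
P = 49655 (P = 67 + 49588 = 49655)
y(q) = (-379 + q)/(2*q) (y(q) = (-379 + q)/((2*q)) = (-379 + q)*(1/(2*q)) = (-379 + q)/(2*q))
y(x) + P = (1/2)*(-379 - 391)/(-391) + 49655 = (1/2)*(-1/391)*(-770) + 49655 = 385/391 + 49655 = 19415490/391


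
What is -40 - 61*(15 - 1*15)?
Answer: -40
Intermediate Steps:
-40 - 61*(15 - 1*15) = -40 - 61*(15 - 15) = -40 - 61*0 = -40 + 0 = -40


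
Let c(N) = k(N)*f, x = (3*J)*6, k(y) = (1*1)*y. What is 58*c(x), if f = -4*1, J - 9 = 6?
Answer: -62640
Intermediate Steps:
J = 15 (J = 9 + 6 = 15)
k(y) = y (k(y) = 1*y = y)
x = 270 (x = (3*15)*6 = 45*6 = 270)
f = -4
c(N) = -4*N (c(N) = N*(-4) = -4*N)
58*c(x) = 58*(-4*270) = 58*(-1080) = -62640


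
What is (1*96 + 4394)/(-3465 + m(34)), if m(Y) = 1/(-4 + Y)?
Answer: -134700/103949 ≈ -1.2958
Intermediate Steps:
(1*96 + 4394)/(-3465 + m(34)) = (1*96 + 4394)/(-3465 + 1/(-4 + 34)) = (96 + 4394)/(-3465 + 1/30) = 4490/(-3465 + 1/30) = 4490/(-103949/30) = 4490*(-30/103949) = -134700/103949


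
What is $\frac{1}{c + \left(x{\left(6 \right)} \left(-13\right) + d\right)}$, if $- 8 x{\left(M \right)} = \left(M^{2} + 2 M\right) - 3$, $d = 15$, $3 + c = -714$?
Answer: $- \frac{8}{5031} \approx -0.0015901$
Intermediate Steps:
$c = -717$ ($c = -3 - 714 = -717$)
$x{\left(M \right)} = \frac{3}{8} - \frac{M}{4} - \frac{M^{2}}{8}$ ($x{\left(M \right)} = - \frac{\left(M^{2} + 2 M\right) - 3}{8} = - \frac{-3 + M^{2} + 2 M}{8} = \frac{3}{8} - \frac{M}{4} - \frac{M^{2}}{8}$)
$\frac{1}{c + \left(x{\left(6 \right)} \left(-13\right) + d\right)} = \frac{1}{-717 + \left(\left(\frac{3}{8} - \frac{3}{2} - \frac{6^{2}}{8}\right) \left(-13\right) + 15\right)} = \frac{1}{-717 + \left(\left(\frac{3}{8} - \frac{3}{2} - \frac{9}{2}\right) \left(-13\right) + 15\right)} = \frac{1}{-717 + \left(\left(- \frac{45}{8}\right) \left(-13\right) + 15\right)} = \frac{1}{-717 + \left(\frac{585}{8} + 15\right)} = \frac{1}{-717 + \frac{705}{8}} = \frac{1}{- \frac{5031}{8}} = - \frac{8}{5031}$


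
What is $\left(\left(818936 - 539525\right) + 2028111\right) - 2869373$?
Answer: $-561851$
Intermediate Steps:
$\left(\left(818936 - 539525\right) + 2028111\right) - 2869373 = \left(279411 + 2028111\right) - 2869373 = 2307522 - 2869373 = -561851$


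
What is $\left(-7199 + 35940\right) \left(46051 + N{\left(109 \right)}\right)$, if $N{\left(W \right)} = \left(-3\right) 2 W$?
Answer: $1304755177$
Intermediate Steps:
$N{\left(W \right)} = - 6 W$
$\left(-7199 + 35940\right) \left(46051 + N{\left(109 \right)}\right) = \left(-7199 + 35940\right) \left(46051 - 654\right) = 28741 \left(46051 - 654\right) = 28741 \cdot 45397 = 1304755177$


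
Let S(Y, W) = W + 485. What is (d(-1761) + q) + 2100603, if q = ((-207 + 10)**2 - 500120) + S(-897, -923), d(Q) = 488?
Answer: 1639342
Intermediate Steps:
S(Y, W) = 485 + W
q = -461749 (q = ((-207 + 10)**2 - 500120) + (485 - 923) = ((-197)**2 - 500120) - 438 = (38809 - 500120) - 438 = -461311 - 438 = -461749)
(d(-1761) + q) + 2100603 = (488 - 461749) + 2100603 = -461261 + 2100603 = 1639342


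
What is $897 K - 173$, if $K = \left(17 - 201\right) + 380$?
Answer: $175639$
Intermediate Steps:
$K = 196$ ($K = -184 + 380 = 196$)
$897 K - 173 = 897 \cdot 196 - 173 = 175812 - 173 = 175639$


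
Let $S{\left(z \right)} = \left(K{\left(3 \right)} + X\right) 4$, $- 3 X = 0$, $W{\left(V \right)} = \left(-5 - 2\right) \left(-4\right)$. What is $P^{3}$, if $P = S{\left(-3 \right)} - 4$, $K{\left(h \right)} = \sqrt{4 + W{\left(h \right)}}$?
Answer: $-6208 + 8960 \sqrt{2} \approx 6463.4$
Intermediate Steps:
$W{\left(V \right)} = 28$ ($W{\left(V \right)} = \left(-7\right) \left(-4\right) = 28$)
$X = 0$ ($X = \left(- \frac{1}{3}\right) 0 = 0$)
$K{\left(h \right)} = 4 \sqrt{2}$ ($K{\left(h \right)} = \sqrt{4 + 28} = \sqrt{32} = 4 \sqrt{2}$)
$S{\left(z \right)} = 16 \sqrt{2}$ ($S{\left(z \right)} = \left(4 \sqrt{2} + 0\right) 4 = 4 \sqrt{2} \cdot 4 = 16 \sqrt{2}$)
$P = -4 + 16 \sqrt{2}$ ($P = 16 \sqrt{2} - 4 = -4 + 16 \sqrt{2} \approx 18.627$)
$P^{3} = \left(-4 + 16 \sqrt{2}\right)^{3}$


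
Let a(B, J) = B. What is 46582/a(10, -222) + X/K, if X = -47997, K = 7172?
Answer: 166803067/35860 ≈ 4651.5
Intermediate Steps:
46582/a(10, -222) + X/K = 46582/10 - 47997/7172 = 46582*(1/10) - 47997*1/7172 = 23291/5 - 47997/7172 = 166803067/35860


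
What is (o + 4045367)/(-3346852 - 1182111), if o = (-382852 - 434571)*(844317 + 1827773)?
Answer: 2184223778703/4528963 ≈ 4.8228e+5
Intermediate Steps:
o = -2184227824070 (o = -817423*2672090 = -2184227824070)
(o + 4045367)/(-3346852 - 1182111) = (-2184227824070 + 4045367)/(-3346852 - 1182111) = -2184223778703/(-4528963) = -2184223778703*(-1/4528963) = 2184223778703/4528963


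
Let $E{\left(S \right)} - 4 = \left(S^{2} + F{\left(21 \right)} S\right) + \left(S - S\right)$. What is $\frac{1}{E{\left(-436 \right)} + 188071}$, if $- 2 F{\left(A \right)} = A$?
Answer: $\frac{1}{382749} \approx 2.6127 \cdot 10^{-6}$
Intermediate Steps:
$F{\left(A \right)} = - \frac{A}{2}$
$E{\left(S \right)} = 4 + S^{2} - \frac{21 S}{2}$ ($E{\left(S \right)} = 4 + \left(\left(S^{2} + \left(- \frac{1}{2}\right) 21 S\right) + \left(S - S\right)\right) = 4 + \left(\left(S^{2} - \frac{21 S}{2}\right) + 0\right) = 4 + \left(S^{2} - \frac{21 S}{2}\right) = 4 + S^{2} - \frac{21 S}{2}$)
$\frac{1}{E{\left(-436 \right)} + 188071} = \frac{1}{\left(4 + \left(-436\right)^{2} - -4578\right) + 188071} = \frac{1}{\left(4 + 190096 + 4578\right) + 188071} = \frac{1}{194678 + 188071} = \frac{1}{382749}$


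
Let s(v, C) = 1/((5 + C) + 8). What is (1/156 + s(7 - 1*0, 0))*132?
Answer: 11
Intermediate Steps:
s(v, C) = 1/(13 + C)
(1/156 + s(7 - 1*0, 0))*132 = (1/156 + 1/(13 + 0))*132 = (1/156 + 1/13)*132 = (1/12)*132 = 11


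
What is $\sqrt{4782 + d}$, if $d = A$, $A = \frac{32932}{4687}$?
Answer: $\frac{\sqrt{105205180042}}{4687} \approx 69.203$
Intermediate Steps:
$A = \frac{32932}{4687}$ ($A = 32932 \cdot \frac{1}{4687} = \frac{32932}{4687} \approx 7.0262$)
$d = \frac{32932}{4687} \approx 7.0262$
$\sqrt{4782 + d} = \sqrt{4782 + \frac{32932}{4687}} = \sqrt{\frac{22446166}{4687}} = \frac{\sqrt{105205180042}}{4687}$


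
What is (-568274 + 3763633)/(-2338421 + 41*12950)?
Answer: -3195359/1807471 ≈ -1.7679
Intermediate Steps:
(-568274 + 3763633)/(-2338421 + 41*12950) = 3195359/(-2338421 + 530950) = 3195359/(-1807471) = 3195359*(-1/1807471) = -3195359/1807471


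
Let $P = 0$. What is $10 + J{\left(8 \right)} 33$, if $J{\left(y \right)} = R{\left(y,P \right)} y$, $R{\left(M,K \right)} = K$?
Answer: $10$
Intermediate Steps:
$J{\left(y \right)} = 0$ ($J{\left(y \right)} = 0 y = 0$)
$10 + J{\left(8 \right)} 33 = 10 + 0 \cdot 33 = 10 + 0 = 10$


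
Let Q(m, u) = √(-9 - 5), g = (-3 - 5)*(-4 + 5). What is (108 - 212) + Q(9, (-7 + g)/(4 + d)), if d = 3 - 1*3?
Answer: -104 + I*√14 ≈ -104.0 + 3.7417*I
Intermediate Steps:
g = -8 (g = -8*1 = -8)
d = 0 (d = 3 - 3 = 0)
Q(m, u) = I*√14 (Q(m, u) = √(-14) = I*√14)
(108 - 212) + Q(9, (-7 + g)/(4 + d)) = (108 - 212) + I*√14 = -104 + I*√14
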